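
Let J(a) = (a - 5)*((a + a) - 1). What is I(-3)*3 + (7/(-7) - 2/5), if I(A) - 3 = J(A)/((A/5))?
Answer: -1362/5 ≈ -272.40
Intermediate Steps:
J(a) = (-1 + 2*a)*(-5 + a) (J(a) = (-5 + a)*(2*a - 1) = (-5 + a)*(-1 + 2*a) = (-1 + 2*a)*(-5 + a))
I(A) = 3 + 5*(5 - 11*A + 2*A²)/A (I(A) = 3 + (5 - 11*A + 2*A²)/((A/5)) = 3 + (5 - 11*A + 2*A²)*(5/A) = 3 + 5*(5 - 11*A + 2*A²)/A)
I(-3)*3 + (7/(-7) - 2/5) = (-52 + 10*(-3) + 25/(-3))*3 + (7/(-7) - 2/5) = (-52 - 30 + 25*(-⅓))*3 + (7*(-⅐) - 2*⅕) = (-52 - 30 - 25/3)*3 + (-1 - ⅖) = -271/3*3 - 7/5 = -271 - 7/5 = -1362/5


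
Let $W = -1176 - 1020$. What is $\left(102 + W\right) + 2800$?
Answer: $706$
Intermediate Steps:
$W = -2196$
$\left(102 + W\right) + 2800 = \left(102 - 2196\right) + 2800 = -2094 + 2800 = 706$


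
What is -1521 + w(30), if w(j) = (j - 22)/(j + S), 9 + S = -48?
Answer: -41075/27 ≈ -1521.3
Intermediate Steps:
S = -57 (S = -9 - 48 = -57)
w(j) = (-22 + j)/(-57 + j) (w(j) = (j - 22)/(j - 57) = (-22 + j)/(-57 + j))
-1521 + w(30) = -1521 + (-22 + 30)/(-57 + 30) = -1521 + 8/(-27) = -1521 - 1/27*8 = -1521 - 8/27 = -41075/27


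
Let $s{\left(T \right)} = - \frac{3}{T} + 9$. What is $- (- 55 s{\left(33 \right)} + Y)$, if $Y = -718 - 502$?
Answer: $1710$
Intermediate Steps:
$s{\left(T \right)} = 9 - \frac{3}{T}$
$Y = -1220$
$- (- 55 s{\left(33 \right)} + Y) = - (- 55 \left(9 - \frac{3}{33}\right) - 1220) = - (- 55 \left(9 - \frac{1}{11}\right) - 1220) = - (\left(-55\right) \frac{98}{11} - 1220) = - (-490 - 1220) = \left(-1\right) \left(-1710\right) = 1710$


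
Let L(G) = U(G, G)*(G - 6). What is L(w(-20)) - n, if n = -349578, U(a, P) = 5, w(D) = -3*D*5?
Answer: 351048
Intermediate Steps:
w(D) = -15*D
L(G) = -30 + 5*G (L(G) = 5*(G - 6) = 5*(-6 + G) = -30 + 5*G)
L(w(-20)) - n = (-30 + 5*(-15*(-20))) - 1*(-349578) = (-30 + 5*300) + 349578 = (-30 + 1500) + 349578 = 1470 + 349578 = 351048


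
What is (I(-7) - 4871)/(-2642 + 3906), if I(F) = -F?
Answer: -304/79 ≈ -3.8481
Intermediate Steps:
(I(-7) - 4871)/(-2642 + 3906) = (-1*(-7) - 4871)/(-2642 + 3906) = (7 - 4871)/1264 = -4864*1/1264 = -304/79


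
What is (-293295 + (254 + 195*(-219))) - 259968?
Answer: -595714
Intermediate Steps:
(-293295 + (254 + 195*(-219))) - 259968 = (-293295 + (254 - 42705)) - 259968 = (-293295 - 42451) - 259968 = -335746 - 259968 = -595714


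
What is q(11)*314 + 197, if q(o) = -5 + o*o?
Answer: 36621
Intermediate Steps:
q(o) = -5 + o²
q(11)*314 + 197 = (-5 + 11²)*314 + 197 = (-5 + 121)*314 + 197 = 116*314 + 197 = 36424 + 197 = 36621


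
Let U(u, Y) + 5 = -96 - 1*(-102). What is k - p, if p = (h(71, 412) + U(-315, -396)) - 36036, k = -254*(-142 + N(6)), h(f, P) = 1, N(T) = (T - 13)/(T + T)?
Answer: 433501/6 ≈ 72250.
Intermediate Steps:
N(T) = (-13 + T)/(2*T) (N(T) = (-13 + T)/((2*T)) = (-13 + T)*(1/(2*T)) = (-13 + T)/(2*T))
U(u, Y) = 1 (U(u, Y) = -5 + (-96 - 1*(-102)) = -5 + (-96 + 102) = -5 + 6 = 1)
k = 217297/6 (k = -254*(-142 + (½)*(-13 + 6)/6) = -254*(-142 + (½)*(⅙)*(-7)) = -254*(-142 - 7/12) = -254*(-1711/12) = 217297/6 ≈ 36216.)
p = -36034 (p = (1 + 1) - 36036 = 2 - 36036 = -36034)
k - p = 217297/6 - 1*(-36034) = 217297/6 + 36034 = 433501/6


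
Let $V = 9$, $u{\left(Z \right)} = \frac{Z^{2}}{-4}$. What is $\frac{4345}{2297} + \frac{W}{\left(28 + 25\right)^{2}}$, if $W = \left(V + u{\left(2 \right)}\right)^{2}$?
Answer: $\frac{12352113}{6452273} \approx 1.9144$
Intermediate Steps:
$u{\left(Z \right)} = - \frac{Z^{2}}{4}$ ($u{\left(Z \right)} = Z^{2} \left(- \frac{1}{4}\right) = - \frac{Z^{2}}{4}$)
$W = 64$ ($W = \left(9 - \frac{2^{2}}{4}\right)^{2} = \left(9 - 1\right)^{2} = 8^{2} = 64$)
$\frac{4345}{2297} + \frac{W}{\left(28 + 25\right)^{2}} = \frac{4345}{2297} + \frac{64}{\left(28 + 25\right)^{2}} = 4345 \cdot \frac{1}{2297} + \frac{64}{53^{2}} = \frac{4345}{2297} + \frac{64}{2809} = \frac{12352113}{6452273}$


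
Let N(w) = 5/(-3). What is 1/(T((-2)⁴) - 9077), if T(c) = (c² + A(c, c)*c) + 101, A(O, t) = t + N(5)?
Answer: -3/25472 ≈ -0.00011778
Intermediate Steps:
N(w) = -5/3 (N(w) = 5*(-⅓) = -5/3)
A(O, t) = -5/3 + t (A(O, t) = t - 5/3 = -5/3 + t)
T(c) = 101 + c² + c*(-5/3 + c) (T(c) = (c² + (-5/3 + c)*c) + 101 = (c² + c*(-5/3 + c)) + 101 = 101 + c² + c*(-5/3 + c))
1/(T((-2)⁴) - 9077) = 1/((101 + 2*((-2)⁴)² - 5/3*(-2)⁴) - 9077) = 1/((101 + 2*16² - 5/3*16) - 9077) = 1/((101 + 2*256 - 80/3) - 9077) = 1/((101 + 512 - 80/3) - 9077) = 1/(1759/3 - 9077) = 1/(-25472/3) = -3/25472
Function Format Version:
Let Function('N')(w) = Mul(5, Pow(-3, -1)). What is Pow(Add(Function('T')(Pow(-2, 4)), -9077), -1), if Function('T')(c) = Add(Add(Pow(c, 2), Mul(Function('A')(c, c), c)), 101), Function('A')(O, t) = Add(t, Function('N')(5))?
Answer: Rational(-3, 25472) ≈ -0.00011778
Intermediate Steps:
Function('N')(w) = Rational(-5, 3) (Function('N')(w) = Mul(5, Rational(-1, 3)) = Rational(-5, 3))
Function('A')(O, t) = Add(Rational(-5, 3), t) (Function('A')(O, t) = Add(t, Rational(-5, 3)) = Add(Rational(-5, 3), t))
Function('T')(c) = Add(101, Pow(c, 2), Mul(c, Add(Rational(-5, 3), c))) (Function('T')(c) = Add(Add(Pow(c, 2), Mul(Add(Rational(-5, 3), c), c)), 101) = Add(Add(Pow(c, 2), Mul(c, Add(Rational(-5, 3), c))), 101) = Add(101, Pow(c, 2), Mul(c, Add(Rational(-5, 3), c))))
Pow(Add(Function('T')(Pow(-2, 4)), -9077), -1) = Pow(Add(Add(101, Mul(2, Pow(Pow(-2, 4), 2)), Mul(Rational(-5, 3), Pow(-2, 4))), -9077), -1) = Pow(Add(Add(101, Mul(2, Pow(16, 2)), Mul(Rational(-5, 3), 16)), -9077), -1) = Pow(Add(Add(101, Mul(2, 256), Rational(-80, 3)), -9077), -1) = Pow(Add(Add(101, 512, Rational(-80, 3)), -9077), -1) = Pow(Add(Rational(1759, 3), -9077), -1) = Pow(Rational(-25472, 3), -1) = Rational(-3, 25472)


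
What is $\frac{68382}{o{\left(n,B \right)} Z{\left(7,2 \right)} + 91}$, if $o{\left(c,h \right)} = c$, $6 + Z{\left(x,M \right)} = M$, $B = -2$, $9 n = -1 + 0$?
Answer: $\frac{615438}{823} \approx 747.8$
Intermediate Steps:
$n = - \frac{1}{9}$ ($n = \frac{-1 + 0}{9} = \frac{1}{9} \left(-1\right) = - \frac{1}{9} \approx -0.11111$)
$Z{\left(x,M \right)} = -6 + M$
$\frac{68382}{o{\left(n,B \right)} Z{\left(7,2 \right)} + 91} = \frac{68382}{- \frac{-6 + 2}{9} + 91} = \frac{68382}{\left(- \frac{1}{9}\right) \left(-4\right) + 91} = \frac{68382}{\frac{4}{9} + 91} = \frac{68382}{\frac{823}{9}} = 68382 \cdot \frac{9}{823} = \frac{615438}{823}$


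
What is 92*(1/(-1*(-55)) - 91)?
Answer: -460368/55 ≈ -8370.3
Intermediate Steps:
92*(1/(-1*(-55)) - 91) = 92*(1/55 - 91) = 92*(-5004/55) = -460368/55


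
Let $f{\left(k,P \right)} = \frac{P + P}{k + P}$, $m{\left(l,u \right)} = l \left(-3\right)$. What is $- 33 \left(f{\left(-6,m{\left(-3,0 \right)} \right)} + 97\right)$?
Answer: $-3399$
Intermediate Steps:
$m{\left(l,u \right)} = - 3 l$
$f{\left(k,P \right)} = \frac{2 P}{P + k}$
$- 33 \left(f{\left(-6,m{\left(-3,0 \right)} \right)} + 97\right) = - 33 \left(\frac{2 \left(\left(-3\right) \left(-3\right)\right)}{\left(-3\right) \left(-3\right) - 6} + 97\right) = - 33 \left(2 \cdot 9 \frac{1}{9 - 6} + 97\right) = - 33 \left(2 \cdot 9 \cdot \frac{1}{3} + 97\right) = - 33 \left(6 + 97\right) = \left(-33\right) 103 = -3399$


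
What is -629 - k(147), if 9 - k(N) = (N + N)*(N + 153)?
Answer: 87562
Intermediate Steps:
k(N) = 9 - 2*N*(153 + N) (k(N) = 9 - (N + N)*(N + 153) = 9 - 2*N*(153 + N))
-629 - k(147) = -629 - (9 - 306*147 - 2*147**2) = -629 - (9 - 44982 - 2*21609) = -629 - (9 - 44982 - 43218) = -629 - 1*(-88191) = -629 + 88191 = 87562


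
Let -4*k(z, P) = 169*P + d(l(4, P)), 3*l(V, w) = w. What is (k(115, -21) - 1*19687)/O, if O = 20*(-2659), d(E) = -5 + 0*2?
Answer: 37597/106360 ≈ 0.35349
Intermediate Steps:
l(V, w) = w/3
d(E) = -5 (d(E) = -5 + 0 = -5)
k(z, P) = 5/4 - 169*P/4 (k(z, P) = -(169*P - 5)/4 = -(-5 + 169*P)/4 = 5/4 - 169*P/4)
O = -53180
(k(115, -21) - 1*19687)/O = ((5/4 - 169/4*(-21)) - 1*19687)/(-53180) = ((5/4 + 3549/4) - 19687)*(-1/53180) = (1777/2 - 19687)*(-1/53180) = -37597/2*(-1/53180) = 37597/106360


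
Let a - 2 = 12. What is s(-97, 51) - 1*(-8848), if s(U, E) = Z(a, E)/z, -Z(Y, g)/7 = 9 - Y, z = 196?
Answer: 247749/28 ≈ 8848.2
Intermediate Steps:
a = 14 (a = 2 + 12 = 14)
Z(Y, g) = -63 + 7*Y (Z(Y, g) = -7*(9 - Y) = -63 + 7*Y)
s(U, E) = 5/28 (s(U, E) = (-63 + 7*14)/196 = (-63 + 98)*(1/196) = 35*(1/196) = 5/28)
s(-97, 51) - 1*(-8848) = 5/28 - 1*(-8848) = 5/28 + 8848 = 247749/28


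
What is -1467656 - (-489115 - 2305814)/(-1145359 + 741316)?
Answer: -197666309379/134681 ≈ -1.4677e+6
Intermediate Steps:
-1467656 - (-489115 - 2305814)/(-1145359 + 741316) = -1467656 - (-2794929)/(-404043) = -1467656 - (-2794929)*(-1)/404043 = -1467656 - 1*931643/134681 = -1467656 - 931643/134681 = -197666309379/134681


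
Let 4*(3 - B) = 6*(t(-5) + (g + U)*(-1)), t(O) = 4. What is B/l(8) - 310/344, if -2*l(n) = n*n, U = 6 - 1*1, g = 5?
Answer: -439/344 ≈ -1.2762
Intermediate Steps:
U = 5 (U = 6 - 1 = 5)
l(n) = -n²/2 (l(n) = -n*n/2 = -n²/2)
B = 12 (B = 3 - 3*(4 + (5 + 5)*(-1))/2 = 3 - 3*(4 + 10*(-1))/2 = 3 - 3*(4 - 10)/2 = 3 - 3*(-6)/2 = 3 - ¼*(-36) = 3 + 9 = 12)
B/l(8) - 310/344 = 12/((-½*8²)) - 310/344 = 12/((-½*64)) - 310*1/344 = 12/(-32) - 155/172 = 12*(-1/32) - 155/172 = -3/8 - 155/172 = -439/344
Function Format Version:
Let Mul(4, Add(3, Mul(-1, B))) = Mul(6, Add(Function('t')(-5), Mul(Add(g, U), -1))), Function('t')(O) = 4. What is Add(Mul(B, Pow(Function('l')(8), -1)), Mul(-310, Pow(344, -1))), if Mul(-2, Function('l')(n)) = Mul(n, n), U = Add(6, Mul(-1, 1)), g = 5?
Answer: Rational(-439, 344) ≈ -1.2762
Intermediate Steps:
U = 5 (U = Add(6, -1) = 5)
Function('l')(n) = Mul(Rational(-1, 2), Pow(n, 2)) (Function('l')(n) = Mul(Rational(-1, 2), Mul(n, n)) = Mul(Rational(-1, 2), Pow(n, 2)))
B = 12 (B = Add(3, Mul(Rational(-1, 4), Mul(6, Add(4, Mul(Add(5, 5), -1))))) = Add(3, Mul(Rational(-1, 4), Mul(6, Add(4, Mul(10, -1))))) = Add(3, Mul(Rational(-1, 4), Mul(6, Add(4, -10)))) = Add(3, Mul(Rational(-1, 4), Mul(6, -6))) = Add(3, Mul(Rational(-1, 4), -36)) = Add(3, 9) = 12)
Add(Mul(B, Pow(Function('l')(8), -1)), Mul(-310, Pow(344, -1))) = Add(Mul(12, Pow(Mul(Rational(-1, 2), Pow(8, 2)), -1)), Mul(-310, Pow(344, -1))) = Add(Mul(12, Pow(Mul(Rational(-1, 2), 64), -1)), Mul(-310, Rational(1, 344))) = Add(Mul(12, Pow(-32, -1)), Rational(-155, 172)) = Add(Mul(12, Rational(-1, 32)), Rational(-155, 172)) = Add(Rational(-3, 8), Rational(-155, 172)) = Rational(-439, 344)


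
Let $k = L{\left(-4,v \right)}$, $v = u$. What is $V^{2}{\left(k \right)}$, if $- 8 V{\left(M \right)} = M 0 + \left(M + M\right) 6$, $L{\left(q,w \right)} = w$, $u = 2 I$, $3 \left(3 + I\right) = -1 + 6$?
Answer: $16$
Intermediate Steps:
$I = - \frac{4}{3}$ ($I = -3 + \frac{-1 + 6}{3} = -3 + \frac{1}{3} \cdot 5 = -3 + \frac{5}{3} = - \frac{4}{3} \approx -1.3333$)
$u = - \frac{8}{3}$ ($u = 2 \left(- \frac{4}{3}\right) = - \frac{8}{3} \approx -2.6667$)
$v = - \frac{8}{3} \approx -2.6667$
$k = - \frac{8}{3} \approx -2.6667$
$V{\left(M \right)} = - \frac{3 M}{2}$ ($V{\left(M \right)} = - \frac{M 0 + \left(M + M\right) 6}{8} = - \frac{0 + 2 M 6}{8} = - \frac{0 + 12 M}{8} = - \frac{12 M}{8} = - \frac{3 M}{2}$)
$V^{2}{\left(k \right)} = \left(\left(- \frac{3}{2}\right) \left(- \frac{8}{3}\right)\right)^{2} = 4^{2} = 16$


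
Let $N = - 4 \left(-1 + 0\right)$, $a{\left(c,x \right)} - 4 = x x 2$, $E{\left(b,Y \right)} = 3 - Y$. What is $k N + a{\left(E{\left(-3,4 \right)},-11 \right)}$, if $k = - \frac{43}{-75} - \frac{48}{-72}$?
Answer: $\frac{6274}{25} \approx 250.96$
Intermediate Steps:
$k = \frac{31}{25}$ ($k = \left(-43\right) \left(- \frac{1}{75}\right) - - \frac{2}{3} = \frac{43}{75} + \frac{2}{3} = \frac{31}{25} \approx 1.24$)
$a{\left(c,x \right)} = 4 + 2 x^{2}$ ($a{\left(c,x \right)} = 4 + x x 2 = 4 + x^{2} \cdot 2 = 4 + 2 x^{2}$)
$N = 4$ ($N = \left(-4\right) \left(-1\right) = 4$)
$k N + a{\left(E{\left(-3,4 \right)},-11 \right)} = \frac{31}{25} \cdot 4 + \left(4 + 2 \left(-11\right)^{2}\right) = \frac{124}{25} + \left(4 + 2 \cdot 121\right) = \frac{124}{25} + \left(4 + 242\right) = \frac{124}{25} + 246 = \frac{6274}{25}$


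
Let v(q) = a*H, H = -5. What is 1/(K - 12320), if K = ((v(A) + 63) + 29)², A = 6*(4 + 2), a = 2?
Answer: -1/5596 ≈ -0.00017870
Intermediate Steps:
A = 36 (A = 6*6 = 36)
v(q) = -10 (v(q) = 2*(-5) = -10)
K = 6724 (K = ((-10 + 63) + 29)² = (53 + 29)² = 82² = 6724)
1/(K - 12320) = 1/(6724 - 12320) = 1/(-5596) = -1/5596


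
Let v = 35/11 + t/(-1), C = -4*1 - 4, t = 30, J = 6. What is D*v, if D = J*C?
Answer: 14160/11 ≈ 1287.3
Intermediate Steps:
C = -8 (C = -4 - 4 = -8)
D = -48 (D = 6*(-8) = -48)
v = -295/11 (v = 35/11 + 30/(-1) = 35*(1/11) + 30*(-1) = 35/11 - 30 = -295/11 ≈ -26.818)
D*v = -48*(-295/11) = 14160/11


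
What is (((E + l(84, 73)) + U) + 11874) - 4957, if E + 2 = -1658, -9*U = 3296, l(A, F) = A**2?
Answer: 107521/9 ≈ 11947.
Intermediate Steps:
U = -3296/9 (U = -1/9*3296 = -3296/9 ≈ -366.22)
E = -1660 (E = -2 - 1658 = -1660)
(((E + l(84, 73)) + U) + 11874) - 4957 = (((-1660 + 84**2) - 3296/9) + 11874) - 4957 = (((-1660 + 7056) - 3296/9) + 11874) - 4957 = ((5396 - 3296/9) + 11874) - 4957 = (45268/9 + 11874) - 4957 = 152134/9 - 4957 = 107521/9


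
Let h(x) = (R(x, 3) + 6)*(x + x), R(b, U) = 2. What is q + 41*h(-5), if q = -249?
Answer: -3529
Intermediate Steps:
h(x) = 16*x (h(x) = (2 + 6)*(x + x) = 8*(2*x) = 16*x)
q + 41*h(-5) = -249 + 41*(16*(-5)) = -249 + 41*(-80) = -249 - 3280 = -3529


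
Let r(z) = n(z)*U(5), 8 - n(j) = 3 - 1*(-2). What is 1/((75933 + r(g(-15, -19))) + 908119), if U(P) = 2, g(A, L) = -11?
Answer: 1/984058 ≈ 1.0162e-6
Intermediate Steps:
n(j) = 3 (n(j) = 8 - (3 - 1*(-2)) = 8 - (3 + 2) = 8 - 1*5 = 8 - 5 = 3)
r(z) = 6 (r(z) = 3*2 = 6)
1/((75933 + r(g(-15, -19))) + 908119) = 1/((75933 + 6) + 908119) = 1/(75939 + 908119) = 1/984058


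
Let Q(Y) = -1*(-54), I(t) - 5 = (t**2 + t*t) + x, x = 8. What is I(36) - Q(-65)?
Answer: 2551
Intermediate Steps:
I(t) = 13 + 2*t**2 (I(t) = 5 + ((t**2 + t*t) + 8) = 5 + ((t**2 + t**2) + 8) = 5 + (2*t**2 + 8) = 5 + (8 + 2*t**2) = 13 + 2*t**2)
Q(Y) = 54
I(36) - Q(-65) = (13 + 2*36**2) - 1*54 = (13 + 2*1296) - 54 = (13 + 2592) - 54 = 2605 - 54 = 2551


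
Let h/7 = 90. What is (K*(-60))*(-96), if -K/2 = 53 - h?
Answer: 6647040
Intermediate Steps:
h = 630 (h = 7*90 = 630)
K = 1154 (K = -2*(53 - 1*630) = -2*(53 - 630) = -2*(-577) = 1154)
(K*(-60))*(-96) = (1154*(-60))*(-96) = -69240*(-96) = 6647040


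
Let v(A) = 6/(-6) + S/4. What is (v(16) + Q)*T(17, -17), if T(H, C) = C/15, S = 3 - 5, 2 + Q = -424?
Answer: 969/2 ≈ 484.50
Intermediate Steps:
Q = -426 (Q = -2 - 424 = -426)
S = -2
T(H, C) = C/15 (T(H, C) = C*(1/15) = C/15)
v(A) = -3/2 (v(A) = 6/(-6) - 2/4 = 6*(-⅙) - 2*¼ = -1 - ½ = -3/2)
(v(16) + Q)*T(17, -17) = (-3/2 - 426)*((1/15)*(-17)) = -855/2*(-17/15) = 969/2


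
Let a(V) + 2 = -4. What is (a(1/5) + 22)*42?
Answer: 672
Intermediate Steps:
a(V) = -6 (a(V) = -2 - 4 = -6)
(a(1/5) + 22)*42 = (-6 + 22)*42 = 16*42 = 672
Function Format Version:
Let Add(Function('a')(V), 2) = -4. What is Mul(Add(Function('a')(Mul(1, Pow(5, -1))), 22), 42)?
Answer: 672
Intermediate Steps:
Function('a')(V) = -6 (Function('a')(V) = Add(-2, -4) = -6)
Mul(Add(Function('a')(Mul(1, Pow(5, -1))), 22), 42) = Mul(Add(-6, 22), 42) = Mul(16, 42) = 672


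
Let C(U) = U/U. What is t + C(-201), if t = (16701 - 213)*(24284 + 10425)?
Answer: 572281993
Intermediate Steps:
C(U) = 1
t = 572281992 (t = 16488*34709 = 572281992)
t + C(-201) = 572281992 + 1 = 572281993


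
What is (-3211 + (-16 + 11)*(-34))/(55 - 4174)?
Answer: 3041/4119 ≈ 0.73829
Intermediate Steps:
(-3211 + (-16 + 11)*(-34))/(55 - 4174) = (-3211 - 5*(-34))/(-4119) = (-3211 + 170)*(-1/4119) = -3041*(-1/4119) = 3041/4119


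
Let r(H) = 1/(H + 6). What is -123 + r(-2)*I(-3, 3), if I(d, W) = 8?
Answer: -121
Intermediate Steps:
r(H) = 1/(6 + H)
-123 + r(-2)*I(-3, 3) = -123 + 8/(6 - 2) = -123 + 8/4 = -123 + (1/4)*8 = -123 + 2 = -121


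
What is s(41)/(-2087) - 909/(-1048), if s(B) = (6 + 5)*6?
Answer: 1827915/2187176 ≈ 0.83574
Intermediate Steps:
s(B) = 66 (s(B) = 11*6 = 66)
s(41)/(-2087) - 909/(-1048) = 66/(-2087) - 909/(-1048) = 66*(-1/2087) - 909*(-1/1048) = -66/2087 + 909/1048 = 1827915/2187176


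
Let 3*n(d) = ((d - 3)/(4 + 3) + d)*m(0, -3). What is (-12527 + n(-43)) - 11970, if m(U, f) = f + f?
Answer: -170785/7 ≈ -24398.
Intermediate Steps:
m(U, f) = 2*f
n(d) = 6/7 - 16*d/7 (n(d) = (((d - 3)/(4 + 3) + d)*(2*(-3)))/3 = (((-3 + d)/7 + d)*(-6))/3 = (((-3 + d)*(1/7) + d)*(-6))/3 = (((-3/7 + d/7) + d)*(-6))/3 = ((-3/7 + 8*d/7)*(-6))/3 = (18/7 - 48*d/7)/3 = 6/7 - 16*d/7)
(-12527 + n(-43)) - 11970 = (-12527 + (6/7 - 16/7*(-43))) - 11970 = (-12527 + (6/7 + 688/7)) - 11970 = (-12527 + 694/7) - 11970 = -86995/7 - 11970 = -170785/7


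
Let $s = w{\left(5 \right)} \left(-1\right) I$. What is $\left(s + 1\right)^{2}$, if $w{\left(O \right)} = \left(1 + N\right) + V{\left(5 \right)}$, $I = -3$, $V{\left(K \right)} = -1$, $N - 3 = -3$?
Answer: $1$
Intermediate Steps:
$N = 0$ ($N = 3 - 3 = 0$)
$w{\left(O \right)} = 0$ ($w{\left(O \right)} = \left(1 + 0\right) - 1 = 1 - 1 = 0$)
$s = 0$ ($s = 0 \left(-1\right) \left(-3\right) = 0 \left(-3\right) = 0$)
$\left(s + 1\right)^{2} = \left(0 + 1\right)^{2} = 1^{2} = 1$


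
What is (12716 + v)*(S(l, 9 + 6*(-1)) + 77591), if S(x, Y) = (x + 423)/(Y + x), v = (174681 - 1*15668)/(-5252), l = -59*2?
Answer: 29723798054727/30199 ≈ 9.8426e+8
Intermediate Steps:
l = -118
v = -159013/5252 (v = (174681 - 15668)*(-1/5252) = 159013*(-1/5252) = -159013/5252 ≈ -30.277)
S(x, Y) = (423 + x)/(Y + x)
(12716 + v)*(S(l, 9 + 6*(-1)) + 77591) = (12716 - 159013/5252)*((423 - 118)/((9 + 6*(-1)) - 118) + 77591) = 66625419*(305/((9 - 6) - 118) + 77591)/5252 = 66625419*(305/(3 - 118) + 77591)/5252 = 66625419*(305/(-115) + 77591)/5252 = 66625419*(-1/115*305 + 77591)/5252 = 66625419*(-61/23 + 77591)/5252 = (66625419/5252)*(1784532/23) = 29723798054727/30199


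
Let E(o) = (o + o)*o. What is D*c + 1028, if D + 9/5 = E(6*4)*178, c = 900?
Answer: 184549808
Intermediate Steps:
E(o) = 2*o² (E(o) = (2*o)*o = 2*o²)
D = 1025271/5 (D = -9/5 + (2*(6*4)²)*178 = -9/5 + (2*24²)*178 = -9/5 + (2*576)*178 = -9/5 + 1152*178 = -9/5 + 205056 = 1025271/5 ≈ 2.0505e+5)
D*c + 1028 = (1025271/5)*900 + 1028 = 184548780 + 1028 = 184549808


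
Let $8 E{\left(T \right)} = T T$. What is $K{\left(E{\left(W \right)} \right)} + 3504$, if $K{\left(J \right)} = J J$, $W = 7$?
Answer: $\frac{226657}{64} \approx 3541.5$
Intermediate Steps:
$E{\left(T \right)} = \frac{T^{2}}{8}$ ($E{\left(T \right)} = \frac{T T}{8} = \frac{T^{2}}{8}$)
$K{\left(J \right)} = J^{2}$
$K{\left(E{\left(W \right)} \right)} + 3504 = \left(\frac{7^{2}}{8}\right)^{2} + 3504 = \left(\frac{1}{8} \cdot 49\right)^{2} + 3504 = \left(\frac{49}{8}\right)^{2} + 3504 = \frac{2401}{64} + 3504 = \frac{226657}{64}$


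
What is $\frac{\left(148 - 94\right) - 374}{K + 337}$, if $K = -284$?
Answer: $- \frac{320}{53} \approx -6.0377$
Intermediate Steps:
$\frac{\left(148 - 94\right) - 374}{K + 337} = \frac{\left(148 - 94\right) - 374}{-284 + 337} = \frac{\left(148 - 94\right) - 374}{53} = \left(54 - 374\right) \frac{1}{53} = \left(-320\right) \frac{1}{53} = - \frac{320}{53}$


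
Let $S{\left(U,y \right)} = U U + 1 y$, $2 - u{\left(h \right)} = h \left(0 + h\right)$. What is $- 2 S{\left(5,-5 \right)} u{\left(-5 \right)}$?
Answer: $920$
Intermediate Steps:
$u{\left(h \right)} = 2 - h^{2}$ ($u{\left(h \right)} = 2 - h \left(0 + h\right) = 2 - h h = 2 - h^{2}$)
$S{\left(U,y \right)} = y + U^{2}$ ($S{\left(U,y \right)} = U^{2} + y = y + U^{2}$)
$- 2 S{\left(5,-5 \right)} u{\left(-5 \right)} = - 2 \left(-5 + 5^{2}\right) \left(2 - \left(-5\right)^{2}\right) = - 2 \left(-5 + 25\right) \left(2 - 25\right) = \left(-2\right) 20 \left(2 - 25\right) = \left(-40\right) \left(-23\right) = 920$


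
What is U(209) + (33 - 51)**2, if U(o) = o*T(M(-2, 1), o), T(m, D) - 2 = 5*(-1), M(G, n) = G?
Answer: -303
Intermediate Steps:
T(m, D) = -3 (T(m, D) = 2 + 5*(-1) = 2 - 5 = -3)
U(o) = -3*o (U(o) = o*(-3) = -3*o)
U(209) + (33 - 51)**2 = -3*209 + (33 - 51)**2 = -627 + (-18)**2 = -627 + 324 = -303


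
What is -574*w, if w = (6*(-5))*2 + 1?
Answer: 33866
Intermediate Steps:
w = -59 (w = -30*2 + 1 = -60 + 1 = -59)
-574*w = -574*(-59) = 33866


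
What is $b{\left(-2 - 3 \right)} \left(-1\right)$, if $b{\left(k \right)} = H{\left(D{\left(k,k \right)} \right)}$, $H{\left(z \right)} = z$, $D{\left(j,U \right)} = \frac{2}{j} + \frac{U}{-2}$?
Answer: $- \frac{21}{10} \approx -2.1$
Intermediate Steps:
$D{\left(j,U \right)} = \frac{2}{j} - \frac{U}{2}$ ($D{\left(j,U \right)} = \frac{2}{j} + U \left(- \frac{1}{2}\right) = \frac{2}{j} - \frac{U}{2}$)
$b{\left(k \right)} = \frac{2}{k} - \frac{k}{2}$
$b{\left(-2 - 3 \right)} \left(-1\right) = \left(\frac{2}{-2 - 3} - \frac{-2 - 3}{2}\right) \left(-1\right) = \left(\frac{2}{-5} - - \frac{5}{2}\right) \left(-1\right) = \left(2 \left(- \frac{1}{5}\right) + \frac{5}{2}\right) \left(-1\right) = \left(- \frac{2}{5} + \frac{5}{2}\right) \left(-1\right) = \frac{21}{10} \left(-1\right) = - \frac{21}{10}$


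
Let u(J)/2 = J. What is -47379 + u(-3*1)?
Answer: -47385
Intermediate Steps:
u(J) = 2*J
-47379 + u(-3*1) = -47379 + 2*(-3*1) = -47379 + 2*(-3) = -47379 - 6 = -47385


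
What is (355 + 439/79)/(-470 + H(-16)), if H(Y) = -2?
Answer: -7121/9322 ≈ -0.76389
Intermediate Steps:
(355 + 439/79)/(-470 + H(-16)) = (355 + 439/79)/(-470 - 2) = (355 + 439*(1/79))/(-472) = (355 + 439/79)*(-1/472) = (28484/79)*(-1/472) = -7121/9322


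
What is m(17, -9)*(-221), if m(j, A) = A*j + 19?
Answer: 29614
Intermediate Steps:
m(j, A) = 19 + A*j
m(17, -9)*(-221) = (19 - 9*17)*(-221) = (19 - 153)*(-221) = -134*(-221) = 29614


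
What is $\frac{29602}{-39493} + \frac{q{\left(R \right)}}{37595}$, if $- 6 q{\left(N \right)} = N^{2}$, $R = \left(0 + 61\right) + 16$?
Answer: $- \frac{94677769}{122033370} \approx -0.77584$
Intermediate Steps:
$R = 77$ ($R = 61 + 16 = 77$)
$q{\left(N \right)} = - \frac{N^{2}}{6}$
$\frac{29602}{-39493} + \frac{q{\left(R \right)}}{37595} = \frac{29602}{-39493} + \frac{\left(- \frac{1}{6}\right) 77^{2}}{37595} = 29602 \left(- \frac{1}{39493}\right) + \left(- \frac{1}{6}\right) 5929 \cdot \frac{1}{37595} = - \frac{29602}{39493} - \frac{5929}{225570} = - \frac{94677769}{122033370}$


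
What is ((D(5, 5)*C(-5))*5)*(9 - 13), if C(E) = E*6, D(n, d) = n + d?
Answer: 6000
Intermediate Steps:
D(n, d) = d + n
C(E) = 6*E
((D(5, 5)*C(-5))*5)*(9 - 13) = (((5 + 5)*(6*(-5)))*5)*(9 - 13) = ((10*(-30))*5)*(-4) = -300*5*(-4) = -1500*(-4) = 6000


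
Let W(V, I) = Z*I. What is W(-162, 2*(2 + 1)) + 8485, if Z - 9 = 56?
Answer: 8875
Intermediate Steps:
Z = 65 (Z = 9 + 56 = 65)
W(V, I) = 65*I
W(-162, 2*(2 + 1)) + 8485 = 65*(2*(2 + 1)) + 8485 = 65*(2*3) + 8485 = 65*6 + 8485 = 390 + 8485 = 8875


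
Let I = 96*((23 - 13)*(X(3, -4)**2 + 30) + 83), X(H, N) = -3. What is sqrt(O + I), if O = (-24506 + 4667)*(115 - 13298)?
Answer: sqrt(261582945) ≈ 16174.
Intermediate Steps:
O = 261537537 (O = -19839*(-13183) = 261537537)
I = 45408 (I = 96*((23 - 13)*((-3)**2 + 30) + 83) = 96*(10*(9 + 30) + 83) = 96*(10*39 + 83) = 96*(390 + 83) = 96*473 = 45408)
sqrt(O + I) = sqrt(261537537 + 45408) = sqrt(261582945)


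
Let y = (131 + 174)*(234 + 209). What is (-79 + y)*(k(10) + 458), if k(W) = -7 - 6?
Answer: 60091020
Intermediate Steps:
k(W) = -13
y = 135115 (y = 305*443 = 135115)
(-79 + y)*(k(10) + 458) = (-79 + 135115)*(-13 + 458) = 135036*445 = 60091020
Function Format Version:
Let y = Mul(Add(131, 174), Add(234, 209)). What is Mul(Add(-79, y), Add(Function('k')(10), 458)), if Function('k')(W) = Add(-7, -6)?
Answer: 60091020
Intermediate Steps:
Function('k')(W) = -13
y = 135115 (y = Mul(305, 443) = 135115)
Mul(Add(-79, y), Add(Function('k')(10), 458)) = Mul(Add(-79, 135115), Add(-13, 458)) = Mul(135036, 445) = 60091020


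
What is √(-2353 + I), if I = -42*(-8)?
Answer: I*√2017 ≈ 44.911*I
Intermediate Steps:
I = 336
√(-2353 + I) = √(-2353 + 336) = √(-2017) = I*√2017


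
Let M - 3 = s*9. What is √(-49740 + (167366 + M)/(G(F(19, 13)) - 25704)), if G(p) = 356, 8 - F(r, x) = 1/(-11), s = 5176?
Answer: I*√7991105748401/12674 ≈ 223.04*I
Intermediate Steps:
F(r, x) = 89/11 (F(r, x) = 8 - 1/(-11) = 8 - 1*(-1/11) = 8 + 1/11 = 89/11)
M = 46587 (M = 3 + 5176*9 = 3 + 46584 = 46587)
√(-49740 + (167366 + M)/(G(F(19, 13)) - 25704)) = √(-49740 + (167366 + 46587)/(356 - 25704)) = √(-49740 + 213953/(-25348)) = √(-49740 + 213953*(-1/25348)) = √(-49740 - 213953/25348) = √(-1261023473/25348) = I*√7991105748401/12674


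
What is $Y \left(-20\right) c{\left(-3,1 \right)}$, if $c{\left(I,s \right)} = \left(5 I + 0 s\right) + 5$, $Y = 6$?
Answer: $1200$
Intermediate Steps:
$c{\left(I,s \right)} = 5 + 5 I$ ($c{\left(I,s \right)} = \left(5 I + 0\right) + 5 = 5 I + 5 = 5 + 5 I$)
$Y \left(-20\right) c{\left(-3,1 \right)} = 6 \left(-20\right) \left(5 + 5 \left(-3\right)\right) = - 120 \left(5 - 15\right) = \left(-120\right) \left(-10\right) = 1200$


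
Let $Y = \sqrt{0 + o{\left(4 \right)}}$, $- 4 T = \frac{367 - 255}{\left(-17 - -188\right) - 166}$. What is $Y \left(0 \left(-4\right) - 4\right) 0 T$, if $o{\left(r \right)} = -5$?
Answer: $0$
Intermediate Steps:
$T = - \frac{28}{5}$ ($T = - \frac{\left(367 - 255\right) \frac{1}{\left(-17 - -188\right) - 166}}{4} = - \frac{112 \frac{1}{\left(-17 + 188\right) - 166}}{4} = - \frac{112 \frac{1}{171 - 166}}{4} = - \frac{112 \cdot \frac{1}{5}}{4} = \left(- \frac{1}{4}\right) \frac{112}{5} = - \frac{28}{5} \approx -5.6$)
$Y = i \sqrt{5}$ ($Y = \sqrt{0 - 5} = \sqrt{-5} = i \sqrt{5} \approx 2.2361 i$)
$Y \left(0 \left(-4\right) - 4\right) 0 T = i \sqrt{5} \left(0 \left(-4\right) - 4\right) 0 \left(- \frac{28}{5}\right) = i \sqrt{5} \left(0 - 4\right) 0 \left(- \frac{28}{5}\right) = i \sqrt{5} \left(-4\right) 0 \left(- \frac{28}{5}\right) = - 4 i \sqrt{5} \cdot 0 \left(- \frac{28}{5}\right) = 0 \left(- \frac{28}{5}\right) = 0$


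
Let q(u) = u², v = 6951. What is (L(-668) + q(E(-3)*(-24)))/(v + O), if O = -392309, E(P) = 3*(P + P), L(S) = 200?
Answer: -93412/192679 ≈ -0.48481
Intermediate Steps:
E(P) = 6*P (E(P) = 3*(2*P) = 6*P)
(L(-668) + q(E(-3)*(-24)))/(v + O) = (200 + ((6*(-3))*(-24))²)/(6951 - 392309) = (200 + (-18*(-24))²)/(-385358) = (200 + 432²)*(-1/385358) = (200 + 186624)*(-1/385358) = 186824*(-1/385358) = -93412/192679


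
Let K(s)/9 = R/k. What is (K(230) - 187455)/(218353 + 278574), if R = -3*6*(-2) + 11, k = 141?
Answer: -187452/496927 ≈ -0.37722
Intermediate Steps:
R = 47 (R = -18*(-2) + 11 = 36 + 11 = 47)
K(s) = 3 (K(s) = 9*(47/141) = 9*(47*(1/141)) = 9*(1/3) = 3)
(K(230) - 187455)/(218353 + 278574) = (3 - 187455)/(218353 + 278574) = -187452/496927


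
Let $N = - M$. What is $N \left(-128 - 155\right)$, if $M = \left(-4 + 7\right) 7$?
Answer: $5943$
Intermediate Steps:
$M = 21$ ($M = 3 \cdot 7 = 21$)
$N = -21$ ($N = \left(-1\right) 21 = -21$)
$N \left(-128 - 155\right) = - 21 \left(-128 - 155\right) = \left(-21\right) \left(-283\right) = 5943$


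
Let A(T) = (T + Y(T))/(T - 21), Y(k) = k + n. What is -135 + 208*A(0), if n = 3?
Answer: -1153/7 ≈ -164.71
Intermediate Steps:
Y(k) = 3 + k (Y(k) = k + 3 = 3 + k)
A(T) = (3 + 2*T)/(-21 + T) (A(T) = (T + (3 + T))/(T - 21) = (3 + 2*T)/(-21 + T))
-135 + 208*A(0) = -135 + 208*((3 + 2*0)/(-21 + 0)) = -135 + 208*((3 + 0)/(-21)) = -135 + 208*(-1/21*3) = -135 + 208*(-⅐) = -135 - 208/7 = -1153/7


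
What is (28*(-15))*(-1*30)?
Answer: 12600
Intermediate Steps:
(28*(-15))*(-1*30) = -420*(-30) = 12600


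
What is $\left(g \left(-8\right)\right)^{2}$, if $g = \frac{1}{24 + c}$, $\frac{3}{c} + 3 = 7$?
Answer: $\frac{1024}{9801} \approx 0.10448$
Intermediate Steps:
$c = \frac{3}{4}$ ($c = \frac{3}{-3 + 7} = \frac{3}{4} \approx 0.75$)
$g = \frac{4}{99}$ ($g = \frac{1}{24 + \frac{3}{4}} = \frac{1}{\frac{99}{4}} = \frac{4}{99} \approx 0.040404$)
$\left(g \left(-8\right)\right)^{2} = \left(\frac{4}{99} \left(-8\right)\right)^{2} = \left(- \frac{32}{99}\right)^{2} = \frac{1024}{9801}$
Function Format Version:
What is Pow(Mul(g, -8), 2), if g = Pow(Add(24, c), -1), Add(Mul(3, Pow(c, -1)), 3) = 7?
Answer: Rational(1024, 9801) ≈ 0.10448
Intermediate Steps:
c = Rational(3, 4) (c = Mul(3, Pow(Add(-3, 7), -1)) = Mul(3, Pow(4, -1)) = Mul(3, Rational(1, 4)) = Rational(3, 4) ≈ 0.75000)
g = Rational(4, 99) (g = Pow(Add(24, Rational(3, 4)), -1) = Pow(Rational(99, 4), -1) = Rational(4, 99) ≈ 0.040404)
Pow(Mul(g, -8), 2) = Pow(Mul(Rational(4, 99), -8), 2) = Pow(Rational(-32, 99), 2) = Rational(1024, 9801)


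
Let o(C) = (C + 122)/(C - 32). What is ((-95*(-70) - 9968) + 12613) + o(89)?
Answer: 530026/57 ≈ 9298.7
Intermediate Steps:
o(C) = (122 + C)/(-32 + C)
((-95*(-70) - 9968) + 12613) + o(89) = ((-95*(-70) - 9968) + 12613) + (122 + 89)/(-32 + 89) = ((6650 - 9968) + 12613) + 211/57 = (-3318 + 12613) + (1/57)*211 = 9295 + 211/57 = 530026/57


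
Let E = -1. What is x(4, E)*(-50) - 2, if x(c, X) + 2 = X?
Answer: 148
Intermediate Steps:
x(c, X) = -2 + X
x(4, E)*(-50) - 2 = (-2 - 1)*(-50) - 2 = -3*(-50) - 2 = 150 - 2 = 148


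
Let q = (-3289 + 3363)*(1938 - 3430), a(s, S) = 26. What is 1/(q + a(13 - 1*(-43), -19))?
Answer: -1/110382 ≈ -9.0594e-6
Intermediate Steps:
q = -110408 (q = 74*(-1492) = -110408)
1/(q + a(13 - 1*(-43), -19)) = 1/(-110408 + 26) = 1/(-110382) = -1/110382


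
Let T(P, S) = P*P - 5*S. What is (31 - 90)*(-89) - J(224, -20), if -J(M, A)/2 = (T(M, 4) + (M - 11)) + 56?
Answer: 106101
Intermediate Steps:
T(P, S) = P² - 5*S
J(M, A) = -50 - 2*M - 2*M² (J(M, A) = -2*(((M² - 5*4) + (M - 11)) + 56) = -2*(((M² - 20) + (-11 + M)) + 56) = -2*(((-20 + M²) + (-11 + M)) + 56) = -2*((-31 + M + M²) + 56) = -2*(25 + M + M²) = -50 - 2*M - 2*M²)
(31 - 90)*(-89) - J(224, -20) = (31 - 90)*(-89) - (-50 - 2*224 - 2*224²) = -59*(-89) - (-50 - 448 - 2*50176) = 5251 - (-50 - 448 - 100352) = 5251 - 1*(-100850) = 5251 + 100850 = 106101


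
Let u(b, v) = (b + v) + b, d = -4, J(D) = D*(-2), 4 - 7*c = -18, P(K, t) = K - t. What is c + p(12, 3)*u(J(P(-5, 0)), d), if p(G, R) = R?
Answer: 358/7 ≈ 51.143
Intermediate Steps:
c = 22/7 (c = 4/7 - 1/7*(-18) = 4/7 + 18/7 = 22/7 ≈ 3.1429)
J(D) = -2*D
u(b, v) = v + 2*b
c + p(12, 3)*u(J(P(-5, 0)), d) = 22/7 + 3*(-4 + 2*(-2*(-5 - 1*0))) = 22/7 + 3*(-4 + 2*(-2*(-5 + 0))) = 22/7 + 3*(-4 + 2*(-2*(-5))) = 22/7 + 3*(-4 + 2*10) = 22/7 + 3*(-4 + 20) = 22/7 + 3*16 = 22/7 + 48 = 358/7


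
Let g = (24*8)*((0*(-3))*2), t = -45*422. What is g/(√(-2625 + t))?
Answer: 0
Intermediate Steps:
t = -18990
g = 0 (g = 192*(0*2) = 192*0 = 0)
g/(√(-2625 + t)) = 0/(√(-2625 - 18990)) = 0/(√(-21615)) = 0/((I*√21615)) = 0*(-I*√21615/21615) = 0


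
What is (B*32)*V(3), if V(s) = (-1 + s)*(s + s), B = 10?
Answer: 3840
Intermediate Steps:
V(s) = 2*s*(-1 + s) (V(s) = (-1 + s)*(2*s) = 2*s*(-1 + s))
(B*32)*V(3) = (10*32)*(2*3*(-1 + 3)) = 320*(2*3*2) = 320*12 = 3840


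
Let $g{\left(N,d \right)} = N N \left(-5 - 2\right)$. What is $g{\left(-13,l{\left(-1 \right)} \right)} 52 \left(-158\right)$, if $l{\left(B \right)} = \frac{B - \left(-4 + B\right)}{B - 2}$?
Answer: $9719528$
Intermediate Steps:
$l{\left(B \right)} = \frac{4}{-2 + B}$
$g{\left(N,d \right)} = - 7 N^{2}$ ($g{\left(N,d \right)} = N^{2} \left(-7\right) = - 7 N^{2}$)
$g{\left(-13,l{\left(-1 \right)} \right)} 52 \left(-158\right) = - 7 \left(-13\right)^{2} \cdot 52 \left(-158\right) = \left(-7\right) 169 \cdot 52 \left(-158\right) = \left(-1183\right) 52 \left(-158\right) = \left(-61516\right) \left(-158\right) = 9719528$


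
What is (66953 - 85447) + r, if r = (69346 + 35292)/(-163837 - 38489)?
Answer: -1870960841/101163 ≈ -18495.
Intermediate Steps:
r = -52319/101163 (r = 104638/(-202326) = 104638*(-1/202326) = -52319/101163 ≈ -0.51718)
(66953 - 85447) + r = (66953 - 85447) - 52319/101163 = -18494 - 52319/101163 = -1870960841/101163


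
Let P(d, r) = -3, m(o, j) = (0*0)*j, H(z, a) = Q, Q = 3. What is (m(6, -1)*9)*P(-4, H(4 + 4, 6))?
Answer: 0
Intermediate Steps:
H(z, a) = 3
m(o, j) = 0 (m(o, j) = 0*j = 0)
(m(6, -1)*9)*P(-4, H(4 + 4, 6)) = (0*9)*(-3) = 0*(-3) = 0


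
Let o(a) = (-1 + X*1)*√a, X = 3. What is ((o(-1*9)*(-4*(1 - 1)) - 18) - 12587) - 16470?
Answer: -29075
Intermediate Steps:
o(a) = 2*√a (o(a) = (-1 + 3*1)*√a = (-1 + 3)*√a = 2*√a)
((o(-1*9)*(-4*(1 - 1)) - 18) - 12587) - 16470 = (((2*√(-1*9))*(-4*(1 - 1)) - 18) - 12587) - 16470 = (((2*√(-9))*(-4*0) - 18) - 12587) - 16470 = (((2*(3*I))*0 - 18) - 12587) - 16470 = (((6*I)*0 - 18) - 12587) - 16470 = ((0 - 18) - 12587) - 16470 = (-18 - 12587) - 16470 = -12605 - 16470 = -29075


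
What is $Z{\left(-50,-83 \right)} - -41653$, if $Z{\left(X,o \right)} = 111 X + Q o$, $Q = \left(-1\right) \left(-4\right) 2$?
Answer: $35439$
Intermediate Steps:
$Q = 8$ ($Q = 4 \cdot 2 = 8$)
$Z{\left(X,o \right)} = 8 o + 111 X$ ($Z{\left(X,o \right)} = 111 X + 8 o = 8 o + 111 X$)
$Z{\left(-50,-83 \right)} - -41653 = \left(8 \left(-83\right) + 111 \left(-50\right)\right) - -41653 = \left(-664 - 5550\right) + 41653 = -6214 + 41653 = 35439$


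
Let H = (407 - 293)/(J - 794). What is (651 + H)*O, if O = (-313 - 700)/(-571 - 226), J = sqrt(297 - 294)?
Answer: 415655544771/502455101 - 115482*sqrt(3)/502455101 ≈ 827.25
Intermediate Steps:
J = sqrt(3) ≈ 1.7320
H = 114/(-794 + sqrt(3)) (H = (407 - 293)/(sqrt(3) - 794) = 114/(-794 + sqrt(3)) ≈ -0.14389)
O = 1013/797 (O = -1013/(-797) = -1013*(-1/797) = 1013/797 ≈ 1.2710)
(651 + H)*O = (651 + (-90516/630433 - 114*sqrt(3)/630433))*(1013/797) = (410321367/630433 - 114*sqrt(3)/630433)*(1013/797) = 415655544771/502455101 - 115482*sqrt(3)/502455101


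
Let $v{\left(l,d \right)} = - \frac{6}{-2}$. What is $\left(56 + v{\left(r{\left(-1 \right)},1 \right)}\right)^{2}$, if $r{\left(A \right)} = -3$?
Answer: $3481$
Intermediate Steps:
$v{\left(l,d \right)} = 3$ ($v{\left(l,d \right)} = \left(-6\right) \left(- \frac{1}{2}\right) = 3$)
$\left(56 + v{\left(r{\left(-1 \right)},1 \right)}\right)^{2} = \left(56 + 3\right)^{2} = 59^{2} = 3481$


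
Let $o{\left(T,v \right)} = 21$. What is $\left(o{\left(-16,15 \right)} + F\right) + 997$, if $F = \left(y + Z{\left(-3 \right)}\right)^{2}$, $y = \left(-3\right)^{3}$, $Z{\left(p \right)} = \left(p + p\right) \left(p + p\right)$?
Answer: $1099$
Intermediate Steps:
$Z{\left(p \right)} = 4 p^{2}$ ($Z{\left(p \right)} = 2 p 2 p = 4 p^{2}$)
$y = -27$
$F = 81$ ($F = \left(-27 + 4 \left(-3\right)^{2}\right)^{2} = \left(-27 + 4 \cdot 9\right)^{2} = \left(-27 + 36\right)^{2} = 9^{2} = 81$)
$\left(o{\left(-16,15 \right)} + F\right) + 997 = \left(21 + 81\right) + 997 = 102 + 997 = 1099$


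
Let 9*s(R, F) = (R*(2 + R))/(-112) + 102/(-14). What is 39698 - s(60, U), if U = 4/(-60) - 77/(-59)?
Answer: 79405/2 ≈ 39703.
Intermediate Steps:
U = 1096/885 (U = 4*(-1/60) - 77*(-1/59) = -1/15 + 77/59 = 1096/885 ≈ 1.2384)
s(R, F) = -17/21 - R*(2 + R)/1008 (s(R, F) = ((R*(2 + R))/(-112) + 102/(-14))/9 = ((R*(2 + R))*(-1/112) + 102*(-1/14))/9 = (-R*(2 + R)/112 - 51/7)/9 = (-51/7 - R*(2 + R)/112)/9 = -17/21 - R*(2 + R)/1008)
39698 - s(60, U) = 39698 - (-17/21 - 1/504*60 - 1/1008*60**2) = 39698 - (-17/21 - 5/42 - 1/1008*3600) = 39698 - (-17/21 - 5/42 - 25/7) = 39698 - 1*(-9/2) = 39698 + 9/2 = 79405/2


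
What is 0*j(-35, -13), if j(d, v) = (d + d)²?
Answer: 0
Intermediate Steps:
j(d, v) = 4*d² (j(d, v) = (2*d)² = 4*d²)
0*j(-35, -13) = 0*(4*(-35)²) = 0*(4*1225) = 0*4900 = 0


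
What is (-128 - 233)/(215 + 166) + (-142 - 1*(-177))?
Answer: 12974/381 ≈ 34.052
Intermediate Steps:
(-128 - 233)/(215 + 166) + (-142 - 1*(-177)) = -361/381 + (-142 + 177) = -361*1/381 + 35 = -361/381 + 35 = 12974/381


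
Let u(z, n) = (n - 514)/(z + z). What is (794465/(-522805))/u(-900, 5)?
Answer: -286007400/53221549 ≈ -5.3739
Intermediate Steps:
u(z, n) = (-514 + n)/(2*z) (u(z, n) = (-514 + n)/((2*z)) = (-514 + n)*(1/(2*z)) = (-514 + n)/(2*z))
(794465/(-522805))/u(-900, 5) = (794465/(-522805))/(((½)*(-514 + 5)/(-900))) = (794465*(-1/522805))/(((½)*(-1/900)*(-509))) = -158893/(104561*509/1800) = -158893/104561*1800/509 = -286007400/53221549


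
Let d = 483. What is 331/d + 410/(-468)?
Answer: -7187/37674 ≈ -0.19077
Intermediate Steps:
331/d + 410/(-468) = 331/483 + 410/(-468) = 331*(1/483) + 410*(-1/468) = 331/483 - 205/234 = -7187/37674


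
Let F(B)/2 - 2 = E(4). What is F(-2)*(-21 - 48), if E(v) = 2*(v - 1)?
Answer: -1104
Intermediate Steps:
E(v) = -2 + 2*v (E(v) = 2*(-1 + v) = -2 + 2*v)
F(B) = 16 (F(B) = 4 + 2*(-2 + 2*4) = 4 + 2*(-2 + 8) = 4 + 2*6 = 4 + 12 = 16)
F(-2)*(-21 - 48) = 16*(-21 - 48) = 16*(-69) = -1104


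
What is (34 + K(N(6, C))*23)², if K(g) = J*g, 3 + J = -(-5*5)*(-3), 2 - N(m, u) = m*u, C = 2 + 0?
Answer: 323064676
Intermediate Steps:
C = 2
N(m, u) = 2 - m*u
J = -78 (J = -3 - (-5*5)*(-3) = -3 - (-25)*(-3) = -3 - 1*75 = -3 - 75 = -78)
K(g) = -78*g
(34 + K(N(6, C))*23)² = (34 - 78*(2 - 1*6*2)*23)² = (34 - 78*(2 - 12)*23)² = (34 - 78*(-10)*23)² = (34 + 780*23)² = (34 + 17940)² = 17974² = 323064676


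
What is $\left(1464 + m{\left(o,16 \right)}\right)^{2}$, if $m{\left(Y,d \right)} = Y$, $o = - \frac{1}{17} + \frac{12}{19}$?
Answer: $\frac{223782925249}{104329} \approx 2.145 \cdot 10^{6}$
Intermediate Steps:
$o = \frac{185}{323}$ ($o = \left(-1\right) \frac{1}{17} + 12 \cdot \frac{1}{19} = - \frac{1}{17} + \frac{12}{19} = \frac{185}{323} \approx 0.57276$)
$\left(1464 + m{\left(o,16 \right)}\right)^{2} = \left(1464 + \frac{185}{323}\right)^{2} = \left(\frac{473057}{323}\right)^{2} = \frac{223782925249}{104329}$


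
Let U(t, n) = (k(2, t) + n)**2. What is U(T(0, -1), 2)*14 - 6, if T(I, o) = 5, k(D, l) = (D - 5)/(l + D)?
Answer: 200/7 ≈ 28.571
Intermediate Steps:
k(D, l) = (-5 + D)/(D + l)
U(t, n) = (n - 3/(2 + t))**2 (U(t, n) = ((-5 + 2)/(2 + t) + n)**2 = (-3/(2 + t) + n)**2 = (n - 3/(2 + t))**2)
U(T(0, -1), 2)*14 - 6 = ((-3 + 2*(2 + 5))**2/(2 + 5)**2)*14 - 6 = ((-3 + 2*7)**2/7**2)*14 - 6 = ((-3 + 14)**2*(1/49))*14 - 6 = (11**2*(1/49))*14 - 6 = (121*(1/49))*14 - 6 = (121/49)*14 - 6 = 242/7 - 6 = 200/7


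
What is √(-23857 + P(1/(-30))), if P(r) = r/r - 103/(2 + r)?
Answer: I*√83225046/59 ≈ 154.62*I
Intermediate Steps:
P(r) = 1 - 103/(2 + r)
√(-23857 + P(1/(-30))) = √(-23857 + (-101 + 1/(-30))/(2 + 1/(-30))) = √(-23857 + (-101 - 1/30)/(2 - 1/30)) = √(-23857 - 3031/30/(59/30)) = √(-23857 + (30/59)*(-3031/30)) = √(-23857 - 3031/59) = √(-1410594/59) = I*√83225046/59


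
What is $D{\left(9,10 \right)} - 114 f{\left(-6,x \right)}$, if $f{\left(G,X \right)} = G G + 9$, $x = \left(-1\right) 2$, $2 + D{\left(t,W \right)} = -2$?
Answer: $-5134$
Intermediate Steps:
$D{\left(t,W \right)} = -4$ ($D{\left(t,W \right)} = -2 - 2 = -4$)
$x = -2$
$f{\left(G,X \right)} = 9 + G^{2}$ ($f{\left(G,X \right)} = G^{2} + 9 = 9 + G^{2}$)
$D{\left(9,10 \right)} - 114 f{\left(-6,x \right)} = -4 - 114 \left(9 + \left(-6\right)^{2}\right) = -4 - 114 \left(9 + 36\right) = -4 - 5130 = -5134$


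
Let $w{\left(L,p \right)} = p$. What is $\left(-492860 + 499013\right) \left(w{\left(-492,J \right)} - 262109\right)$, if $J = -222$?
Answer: $-1614122643$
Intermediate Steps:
$\left(-492860 + 499013\right) \left(w{\left(-492,J \right)} - 262109\right) = \left(-492860 + 499013\right) \left(-222 - 262109\right) = 6153 \left(-262331\right) = -1614122643$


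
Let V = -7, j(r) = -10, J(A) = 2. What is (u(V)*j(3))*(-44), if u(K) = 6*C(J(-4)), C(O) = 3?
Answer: 7920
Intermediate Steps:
u(K) = 18 (u(K) = 6*3 = 18)
(u(V)*j(3))*(-44) = (18*(-10))*(-44) = -180*(-44) = 7920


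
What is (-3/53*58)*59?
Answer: -10266/53 ≈ -193.70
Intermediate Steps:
(-3/53*58)*59 = (-3*1/53*58)*59 = -3/53*58*59 = -174/53*59 = -10266/53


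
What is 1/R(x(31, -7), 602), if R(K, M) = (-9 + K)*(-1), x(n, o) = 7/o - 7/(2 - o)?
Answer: 9/97 ≈ 0.092783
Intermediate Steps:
x(n, o) = -7/(2 - o) + 7/o
R(K, M) = 9 - K
1/R(x(31, -7), 602) = 1/(9 - 14*(-1 - 7)/((-7)*(-2 - 7))) = 1/(9 - 14*(-1)*(-8)/(7*(-9))) = 1/(9 - 14*(-1)*(-1)*(-8)/(7*9)) = 1/(9 - 1*(-16/9)) = 1/(9 + 16/9) = 1/(97/9) = 9/97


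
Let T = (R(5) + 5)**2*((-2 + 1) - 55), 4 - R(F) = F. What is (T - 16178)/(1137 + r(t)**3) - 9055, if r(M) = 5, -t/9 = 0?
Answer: -5722242/631 ≈ -9068.5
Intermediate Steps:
R(F) = 4 - F
t = 0 (t = -9*0 = 0)
T = -896 (T = ((4 - 1*5) + 5)**2*((-2 + 1) - 55) = ((4 - 5) + 5)**2*(-1 - 55) = (-1 + 5)**2*(-56) = 4**2*(-56) = 16*(-56) = -896)
(T - 16178)/(1137 + r(t)**3) - 9055 = (-896 - 16178)/(1137 + 5**3) - 9055 = -17074/(1137 + 125) - 9055 = -17074/1262 - 9055 = -17074*1/1262 - 9055 = -8537/631 - 9055 = -5722242/631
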